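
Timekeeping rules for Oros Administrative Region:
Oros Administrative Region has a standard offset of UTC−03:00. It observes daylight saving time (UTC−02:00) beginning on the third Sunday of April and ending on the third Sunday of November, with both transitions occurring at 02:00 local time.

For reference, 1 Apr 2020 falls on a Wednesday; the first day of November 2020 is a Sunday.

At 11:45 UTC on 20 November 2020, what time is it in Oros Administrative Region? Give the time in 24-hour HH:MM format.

1 April 2020 is a Wednesday, so the first Sunday is April 5 and the third is April 19.
1 November 2020 is a Sunday, so the first Sunday is November 1 and the third is November 15.
At the standard offset (UTC−03:00), 11:45 UTC − 3h = 08:45 Oros Administrative Region standard time.
Daylight saving runs 19 April – 15 November; the standard-time date in Oros Administrative Region, 20 November 2020, is outside that window, so Oros Administrative Region is on standard time at UTC−03:00.
11:45 UTC − 3h = 08:45 local.

08:45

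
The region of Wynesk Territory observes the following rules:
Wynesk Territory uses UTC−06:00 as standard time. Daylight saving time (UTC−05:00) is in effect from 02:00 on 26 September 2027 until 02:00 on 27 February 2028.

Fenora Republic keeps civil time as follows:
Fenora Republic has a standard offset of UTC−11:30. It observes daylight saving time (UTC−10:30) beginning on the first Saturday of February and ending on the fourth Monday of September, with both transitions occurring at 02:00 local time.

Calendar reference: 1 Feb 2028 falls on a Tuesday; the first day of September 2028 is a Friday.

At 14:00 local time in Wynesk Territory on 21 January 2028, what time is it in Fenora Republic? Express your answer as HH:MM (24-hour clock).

07:30

Daylight saving runs 26 September 2027 – 27 February 2028; 21 January 2028 is inside that window, so Wynesk Territory is at UTC−05:00.
14:00 Wynesk Territory + 5h = 19:00 UTC.
1 February 2028 is a Tuesday, so the first Saturday is February 5.
1 September 2028 is a Friday, so the first Monday is September 4 and the fourth is September 25.
At the standard offset (UTC−11:30), 19:00 UTC − 11h30m = 07:30 Fenora Republic standard time.
Daylight saving runs 5 February – 25 September; the standard-time date in Fenora Republic, 21 January 2028, is outside that window, so Fenora Republic is on standard time at UTC−11:30.
19:00 UTC − 11h30m = 07:30 Fenora Republic.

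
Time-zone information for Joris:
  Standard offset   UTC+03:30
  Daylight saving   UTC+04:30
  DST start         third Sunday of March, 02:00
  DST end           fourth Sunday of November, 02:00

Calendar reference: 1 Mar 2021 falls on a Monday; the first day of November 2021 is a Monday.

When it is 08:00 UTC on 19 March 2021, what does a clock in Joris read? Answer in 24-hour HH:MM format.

1 March 2021 is a Monday, so the first Sunday is March 7 and the third is March 21.
1 November 2021 is a Monday, so the first Sunday is November 7 and the fourth is November 28.
At the standard offset (UTC+03:30), 08:00 UTC + 3h30m = 11:30 Joris standard time.
Daylight saving runs 21 March – 28 November; the standard-time date in Joris, 19 March 2021, is outside that window, so Joris is on standard time at UTC+03:30.
08:00 UTC + 3h30m = 11:30 local.

11:30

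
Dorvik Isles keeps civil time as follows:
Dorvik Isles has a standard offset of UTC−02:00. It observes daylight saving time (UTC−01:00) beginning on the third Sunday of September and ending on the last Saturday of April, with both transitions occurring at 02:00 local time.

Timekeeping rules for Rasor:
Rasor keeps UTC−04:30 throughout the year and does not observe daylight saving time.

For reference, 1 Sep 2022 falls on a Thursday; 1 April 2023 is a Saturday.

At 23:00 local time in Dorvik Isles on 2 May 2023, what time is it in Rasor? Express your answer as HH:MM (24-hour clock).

20:30

1 September 2022 is a Thursday, so the first Sunday is September 4 and the third is September 18.
1 April 2023 is a Saturday, so Saturdays fall on 1, 8, 15, 22, 29; the last is April 29.
2 May 2023 is outside the daylight-saving period (18 September 2022 – 29 April 2023), so Dorvik Isles is on standard time, UTC−02:00.
23:00 Dorvik Isles + 2h = 01:00 UTC (rolling into the next day, 3 May 2023).
Rasor stays on UTC−04:30 all year.
01:00 UTC − 4h30m = 20:30 Rasor (rolling into the previous day, 2 May 2023).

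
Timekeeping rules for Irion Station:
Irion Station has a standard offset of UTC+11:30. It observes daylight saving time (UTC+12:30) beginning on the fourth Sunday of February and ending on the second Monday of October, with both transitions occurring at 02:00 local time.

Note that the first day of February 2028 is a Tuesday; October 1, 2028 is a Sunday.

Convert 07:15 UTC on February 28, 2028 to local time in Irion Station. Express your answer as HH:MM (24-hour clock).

19:45

1 February 2028 is a Tuesday, so the first Sunday is February 6 and the fourth is February 27.
1 October 2028 is a Sunday, so the first Monday is October 2 and the second is October 9.
At the standard offset (UTC+11:30), 07:15 UTC + 11h30m = 18:45 Irion Station standard time.
The standard-time date in Irion Station, February 28, 2028, lies within the daylight-saving period (27 February – 9 October), so Irion Station is on daylight time, UTC+12:30.
07:15 UTC + 12h30m = 19:45 local.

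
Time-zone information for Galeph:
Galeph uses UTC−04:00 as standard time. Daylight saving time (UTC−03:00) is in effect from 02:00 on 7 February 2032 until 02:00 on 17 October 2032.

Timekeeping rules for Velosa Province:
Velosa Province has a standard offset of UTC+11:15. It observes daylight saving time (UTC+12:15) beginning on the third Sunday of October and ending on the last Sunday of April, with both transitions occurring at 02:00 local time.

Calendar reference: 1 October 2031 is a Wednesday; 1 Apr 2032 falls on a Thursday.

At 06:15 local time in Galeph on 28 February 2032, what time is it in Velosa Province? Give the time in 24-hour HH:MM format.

28 February 2032 lies within the daylight-saving period (7 February – 17 October), so Galeph is on daylight time, UTC−03:00.
06:15 Galeph + 3h = 09:15 UTC.
1 October 2031 is a Wednesday, so the first Sunday is October 5 and the third is October 19.
1 April 2032 is a Thursday, so Sundays fall on 4, 11, 18, 25; the last is April 25.
At the standard offset (UTC+11:15), 09:15 UTC + 11h15m = 20:30 Velosa Province standard time.
The standard-time date in Velosa Province, 28 February 2032, falls between 19 October 2031 and 25 April 2032, so daylight saving is in effect and Velosa Province is at UTC+12:15.
09:15 UTC + 12h15m = 21:30 Velosa Province.

21:30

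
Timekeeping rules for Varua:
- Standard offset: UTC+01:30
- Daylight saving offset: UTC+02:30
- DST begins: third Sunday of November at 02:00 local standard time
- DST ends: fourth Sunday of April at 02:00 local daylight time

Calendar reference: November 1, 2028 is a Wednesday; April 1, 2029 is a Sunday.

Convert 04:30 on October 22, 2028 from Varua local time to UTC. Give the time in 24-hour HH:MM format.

1 November 2028 is a Wednesday, so the first Sunday is November 5 and the third is November 19.
1 April 2029 is a Sunday, so the first Sunday is April 1 and the fourth is April 22.
October 22, 2028 does not fall between 19 November 2028 and 22 April 2029, so daylight saving is not in effect and Varua is at UTC+01:30.
04:30 local − 1h30m = 03:00 UTC.

03:00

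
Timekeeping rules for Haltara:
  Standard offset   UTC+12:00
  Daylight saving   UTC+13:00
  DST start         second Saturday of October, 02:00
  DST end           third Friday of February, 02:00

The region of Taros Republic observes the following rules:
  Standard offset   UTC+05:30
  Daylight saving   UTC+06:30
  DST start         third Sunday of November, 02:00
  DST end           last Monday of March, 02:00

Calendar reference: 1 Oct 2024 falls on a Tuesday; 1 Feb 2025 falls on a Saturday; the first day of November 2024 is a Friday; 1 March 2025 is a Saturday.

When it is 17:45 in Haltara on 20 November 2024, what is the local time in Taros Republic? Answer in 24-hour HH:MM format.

1 October 2024 is a Tuesday, so the first Saturday is October 5 and the second is October 12.
1 February 2025 is a Saturday, so the first Friday is February 7 and the third is February 21.
Daylight saving runs 12 October 2024 – 21 February 2025; 20 November 2024 is inside that window, so Haltara is at UTC+13:00.
17:45 Haltara − 13h = 04:45 UTC.
1 November 2024 is a Friday, so the first Sunday is November 3 and the third is November 17.
1 March 2025 is a Saturday, so Mondays fall on 3, 10, 17, 24, 31; the last is March 31.
At the standard offset (UTC+05:30), 04:45 UTC + 5h30m = 10:15 Taros Republic standard time.
Daylight saving runs 17 November 2024 – 31 March 2025; the standard-time date in Taros Republic, 20 November 2024, is inside that window, so Taros Republic is at UTC+06:30.
04:45 UTC + 6h30m = 11:15 Taros Republic.

11:15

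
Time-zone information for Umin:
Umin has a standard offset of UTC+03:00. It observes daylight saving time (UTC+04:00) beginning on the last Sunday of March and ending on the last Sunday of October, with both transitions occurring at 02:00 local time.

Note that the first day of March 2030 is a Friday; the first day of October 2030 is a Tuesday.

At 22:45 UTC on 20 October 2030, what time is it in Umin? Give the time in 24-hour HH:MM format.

1 March 2030 is a Friday, so Sundays fall on 3, 10, 17, 24, 31; the last is March 31.
1 October 2030 is a Tuesday, so Sundays fall on 6, 13, 20, 27; the last is October 27.
At the standard offset (UTC+03:00), 22:45 UTC + 3h = 01:45 Umin standard time (rolling into the next day, 21 October 2030).
Daylight saving runs 31 March – 27 October; the standard-time date in Umin, 21 October 2030, is inside that window, so Umin is at UTC+04:00.
22:45 UTC + 4h = 02:45 local (rolling into the next day, 21 October 2030).

02:45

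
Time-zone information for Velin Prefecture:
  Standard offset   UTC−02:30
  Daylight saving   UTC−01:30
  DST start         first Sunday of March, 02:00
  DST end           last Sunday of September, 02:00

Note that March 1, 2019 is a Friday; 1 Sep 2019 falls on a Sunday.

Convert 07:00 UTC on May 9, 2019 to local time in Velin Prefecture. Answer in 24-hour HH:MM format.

05:30

1 March 2019 is a Friday, so the first Sunday is March 3.
1 September 2019 is a Sunday, so Sundays fall on 1, 8, 15, 22, 29; the last is September 29.
At the standard offset (UTC−02:30), 07:00 UTC − 2h30m = 04:30 Velin Prefecture standard time.
The standard-time date in Velin Prefecture, May 9, 2019, lies within the daylight-saving period (3 March – 29 September), so Velin Prefecture is on daylight time, UTC−01:30.
07:00 UTC − 1h30m = 05:30 local.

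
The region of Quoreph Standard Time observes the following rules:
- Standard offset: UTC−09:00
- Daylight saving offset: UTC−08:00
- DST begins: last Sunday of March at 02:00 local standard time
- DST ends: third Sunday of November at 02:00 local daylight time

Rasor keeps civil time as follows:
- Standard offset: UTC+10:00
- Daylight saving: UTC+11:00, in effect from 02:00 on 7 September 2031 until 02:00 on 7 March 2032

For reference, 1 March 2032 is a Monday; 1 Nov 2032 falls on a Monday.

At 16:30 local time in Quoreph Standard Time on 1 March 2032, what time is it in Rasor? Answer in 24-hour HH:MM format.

1 March 2032 is a Monday, so Sundays fall on 7, 14, 21, 28; the last is March 28.
1 November 2032 is a Monday, so the first Sunday is November 7 and the third is November 21.
Daylight saving runs 28 March – 21 November; 1 March 2032 is outside that window, so Quoreph Standard Time is on standard time at UTC−09:00.
16:30 Quoreph Standard Time + 9h = 01:30 UTC (rolling into the next day, 2 March 2032).
At the standard offset (UTC+10:00), 01:30 UTC + 10h = 11:30 Rasor standard time.
Daylight saving runs 7 September 2031 – 7 March 2032; the standard-time date in Rasor, 2 March 2032, is inside that window, so Rasor is at UTC+11:00.
01:30 UTC + 11h = 12:30 Rasor.

12:30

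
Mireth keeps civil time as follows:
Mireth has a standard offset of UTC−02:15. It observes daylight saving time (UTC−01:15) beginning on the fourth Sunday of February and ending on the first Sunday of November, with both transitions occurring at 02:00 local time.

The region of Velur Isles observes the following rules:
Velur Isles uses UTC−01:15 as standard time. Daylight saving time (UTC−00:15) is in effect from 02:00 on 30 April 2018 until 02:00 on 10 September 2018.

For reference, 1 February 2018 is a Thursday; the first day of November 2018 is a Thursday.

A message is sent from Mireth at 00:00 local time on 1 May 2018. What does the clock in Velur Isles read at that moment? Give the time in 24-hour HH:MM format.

1 February 2018 is a Thursday, so the first Sunday is February 4 and the fourth is February 25.
1 November 2018 is a Thursday, so the first Sunday is November 4.
1 May 2018 falls between 25 February and 4 November, so daylight saving is in effect and Mireth is at UTC−01:15.
00:00 Mireth + 1h15m = 01:15 UTC.
At the standard offset (UTC−01:15), 01:15 UTC − 1h15m = 00:00 Velur Isles standard time.
Daylight saving runs 30 April – 10 September; the standard-time date in Velur Isles, 1 May 2018, is inside that window, so Velur Isles is at UTC−00:15.
01:15 UTC − 0h15m = 01:00 Velur Isles.

01:00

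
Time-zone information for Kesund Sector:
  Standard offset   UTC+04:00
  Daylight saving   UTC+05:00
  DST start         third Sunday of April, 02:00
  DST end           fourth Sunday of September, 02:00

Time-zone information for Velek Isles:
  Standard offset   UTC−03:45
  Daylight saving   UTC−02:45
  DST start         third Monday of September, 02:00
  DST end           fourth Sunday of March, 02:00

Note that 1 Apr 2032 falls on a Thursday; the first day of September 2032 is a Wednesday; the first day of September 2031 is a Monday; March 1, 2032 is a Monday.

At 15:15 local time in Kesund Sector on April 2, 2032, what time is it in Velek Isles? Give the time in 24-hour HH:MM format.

07:30

1 April 2032 is a Thursday, so the first Sunday is April 4 and the third is April 18.
1 September 2032 is a Wednesday, so the first Sunday is September 5 and the fourth is September 26.
Daylight saving runs 18 April – 26 September; April 2, 2032 is outside that window, so Kesund Sector is on standard time at UTC+04:00.
15:15 Kesund Sector − 4h = 11:15 UTC.
1 September 2031 is a Monday, so the first Monday is September 1 and the third is September 15.
1 March 2032 is a Monday, so the first Sunday is March 7 and the fourth is March 28.
At the standard offset (UTC−03:45), 11:15 UTC − 3h45m = 07:30 Velek Isles standard time.
The standard-time date in Velek Isles, April 2, 2032, does not fall between 15 September 2031 and 28 March 2032, so daylight saving is not in effect and Velek Isles is at UTC−03:45.
11:15 UTC − 3h45m = 07:30 Velek Isles.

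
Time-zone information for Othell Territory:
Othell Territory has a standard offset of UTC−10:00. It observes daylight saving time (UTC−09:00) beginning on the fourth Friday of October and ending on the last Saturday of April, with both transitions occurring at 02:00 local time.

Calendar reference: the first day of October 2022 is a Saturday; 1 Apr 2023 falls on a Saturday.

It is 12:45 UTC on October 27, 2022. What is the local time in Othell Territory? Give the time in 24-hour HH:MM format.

02:45

1 October 2022 is a Saturday, so the first Friday is October 7 and the fourth is October 28.
1 April 2023 is a Saturday, so Saturdays fall on 1, 8, 15, 22, 29; the last is April 29.
At the standard offset (UTC−10:00), 12:45 UTC − 10h = 02:45 Othell Territory standard time.
Daylight saving runs 28 October 2022 – 29 April 2023; the standard-time date in Othell Territory, October 27, 2022, is outside that window, so Othell Territory is on standard time at UTC−10:00.
12:45 UTC − 10h = 02:45 local.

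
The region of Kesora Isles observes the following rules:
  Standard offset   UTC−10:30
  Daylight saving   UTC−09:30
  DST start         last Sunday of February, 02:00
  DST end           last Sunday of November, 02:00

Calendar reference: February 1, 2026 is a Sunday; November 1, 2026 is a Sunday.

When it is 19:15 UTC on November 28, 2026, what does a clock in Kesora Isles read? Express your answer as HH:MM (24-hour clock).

1 February 2026 is a Sunday, so Sundays fall on 1, 8, 15, 22; the last is February 22.
1 November 2026 is a Sunday, so Sundays fall on 1, 8, 15, 22, 29; the last is November 29.
At the standard offset (UTC−10:30), 19:15 UTC − 10h30m = 08:45 Kesora Isles standard time.
Daylight saving runs 22 February – 29 November; the standard-time date in Kesora Isles, November 28, 2026, is inside that window, so Kesora Isles is at UTC−09:30.
19:15 UTC − 9h30m = 09:45 local.

09:45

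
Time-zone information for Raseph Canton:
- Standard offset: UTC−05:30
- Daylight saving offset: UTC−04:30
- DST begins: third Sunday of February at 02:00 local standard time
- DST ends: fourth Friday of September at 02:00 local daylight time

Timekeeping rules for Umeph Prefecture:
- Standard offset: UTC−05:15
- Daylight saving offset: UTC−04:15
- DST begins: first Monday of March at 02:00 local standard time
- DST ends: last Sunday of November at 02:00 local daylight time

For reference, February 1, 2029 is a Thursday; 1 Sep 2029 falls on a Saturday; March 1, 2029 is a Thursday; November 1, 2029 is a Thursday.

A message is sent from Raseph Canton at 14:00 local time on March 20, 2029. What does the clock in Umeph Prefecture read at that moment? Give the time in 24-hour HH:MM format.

14:15

1 February 2029 is a Thursday, so the first Sunday is February 4 and the third is February 18.
1 September 2029 is a Saturday, so the first Friday is September 7 and the fourth is September 28.
Daylight saving runs 18 February – 28 September; March 20, 2029 is inside that window, so Raseph Canton is at UTC−04:30.
14:00 Raseph Canton + 4h30m = 18:30 UTC.
1 March 2029 is a Thursday, so the first Monday is March 5.
1 November 2029 is a Thursday, so Sundays fall on 4, 11, 18, 25; the last is November 25.
At the standard offset (UTC−05:15), 18:30 UTC − 5h15m = 13:15 Umeph Prefecture standard time.
The standard-time date in Umeph Prefecture, March 20, 2029, falls between 5 March and 25 November, so daylight saving is in effect and Umeph Prefecture is at UTC−04:15.
18:30 UTC − 4h15m = 14:15 Umeph Prefecture.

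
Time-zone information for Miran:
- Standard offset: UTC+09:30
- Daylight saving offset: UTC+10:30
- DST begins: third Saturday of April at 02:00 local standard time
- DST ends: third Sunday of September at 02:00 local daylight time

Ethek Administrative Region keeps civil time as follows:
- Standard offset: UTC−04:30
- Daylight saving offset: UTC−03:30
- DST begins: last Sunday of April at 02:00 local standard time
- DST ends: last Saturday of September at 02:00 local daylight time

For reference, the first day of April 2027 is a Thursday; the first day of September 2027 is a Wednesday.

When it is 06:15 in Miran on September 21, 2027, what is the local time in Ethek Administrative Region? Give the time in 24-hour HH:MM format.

17:15

1 April 2027 is a Thursday, so the first Saturday is April 3 and the third is April 17.
1 September 2027 is a Wednesday, so the first Sunday is September 5 and the third is September 19.
Daylight saving runs 17 April – 19 September; September 21, 2027 is outside that window, so Miran is on standard time at UTC+09:30.
06:15 Miran − 9h30m = 20:45 UTC (rolling into the previous day, 20 September 2027).
1 April 2027 is a Thursday, so Sundays fall on 4, 11, 18, 25; the last is April 25.
1 September 2027 is a Wednesday, so Saturdays fall on 4, 11, 18, 25; the last is September 25.
At the standard offset (UTC−04:30), 20:45 UTC − 4h30m = 16:15 Ethek Administrative Region standard time.
Daylight saving runs 25 April – 25 September; the standard-time date in Ethek Administrative Region, September 20, 2027, is inside that window, so Ethek Administrative Region is at UTC−03:30.
20:45 UTC − 3h30m = 17:15 Ethek Administrative Region.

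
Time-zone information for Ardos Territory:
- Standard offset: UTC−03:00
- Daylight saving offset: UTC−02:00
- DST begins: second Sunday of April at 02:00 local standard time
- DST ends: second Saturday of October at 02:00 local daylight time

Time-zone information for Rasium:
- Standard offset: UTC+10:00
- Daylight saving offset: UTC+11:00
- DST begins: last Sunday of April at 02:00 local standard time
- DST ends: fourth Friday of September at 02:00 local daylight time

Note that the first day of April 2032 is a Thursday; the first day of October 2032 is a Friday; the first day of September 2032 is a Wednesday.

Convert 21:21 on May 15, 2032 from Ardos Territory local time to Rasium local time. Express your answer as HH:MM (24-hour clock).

10:21

1 April 2032 is a Thursday, so the first Sunday is April 4 and the second is April 11.
1 October 2032 is a Friday, so the first Saturday is October 2 and the second is October 9.
Daylight saving runs 11 April – 9 October; May 15, 2032 is inside that window, so Ardos Territory is at UTC−02:00.
21:21 Ardos Territory + 2h = 23:21 UTC.
1 April 2032 is a Thursday, so Sundays fall on 4, 11, 18, 25; the last is April 25.
1 September 2032 is a Wednesday, so the first Friday is September 3 and the fourth is September 24.
At the standard offset (UTC+10:00), 23:21 UTC + 10h = 09:21 Rasium standard time (rolling into the next day, 16 May 2032).
The standard-time date in Rasium, May 16, 2032, falls between 25 April and 24 September, so daylight saving is in effect and Rasium is at UTC+11:00.
23:21 UTC + 11h = 10:21 Rasium (rolling into the next day, 16 May 2032).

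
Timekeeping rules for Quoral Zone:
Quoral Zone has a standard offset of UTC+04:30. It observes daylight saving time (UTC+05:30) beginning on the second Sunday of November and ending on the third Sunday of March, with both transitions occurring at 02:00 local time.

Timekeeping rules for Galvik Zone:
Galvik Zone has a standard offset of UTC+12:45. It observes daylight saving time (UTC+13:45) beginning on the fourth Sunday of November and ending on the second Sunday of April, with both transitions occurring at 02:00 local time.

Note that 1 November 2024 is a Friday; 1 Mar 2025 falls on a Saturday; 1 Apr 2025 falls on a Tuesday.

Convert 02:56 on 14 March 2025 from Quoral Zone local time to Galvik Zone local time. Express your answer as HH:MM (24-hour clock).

1 November 2024 is a Friday, so the first Sunday is November 3 and the second is November 10.
1 March 2025 is a Saturday, so the first Sunday is March 2 and the third is March 16.
14 March 2025 falls between 10 November 2024 and 16 March 2025, so daylight saving is in effect and Quoral Zone is at UTC+05:30.
02:56 Quoral Zone − 5h30m = 21:26 UTC (rolling into the previous day, 13 March 2025).
1 November 2024 is a Friday, so the first Sunday is November 3 and the fourth is November 24.
1 April 2025 is a Tuesday, so the first Sunday is April 6 and the second is April 13.
At the standard offset (UTC+12:45), 21:26 UTC + 12h45m = 10:11 Galvik Zone standard time (rolling into the next day, 14 March 2025).
The standard-time date in Galvik Zone, 14 March 2025, falls between 24 November 2024 and 13 April 2025, so daylight saving is in effect and Galvik Zone is at UTC+13:45.
21:26 UTC + 13h45m = 11:11 Galvik Zone (rolling into the next day, 14 March 2025).

11:11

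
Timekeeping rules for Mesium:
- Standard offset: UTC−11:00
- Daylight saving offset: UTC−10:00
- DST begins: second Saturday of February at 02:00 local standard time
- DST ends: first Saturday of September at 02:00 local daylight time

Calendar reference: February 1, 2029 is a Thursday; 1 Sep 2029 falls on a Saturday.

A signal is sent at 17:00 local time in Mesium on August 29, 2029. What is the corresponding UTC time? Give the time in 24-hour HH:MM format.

1 February 2029 is a Thursday, so the first Saturday is February 3 and the second is February 10.
1 September 2029 is a Saturday, so the first Saturday is September 1.
August 29, 2029 falls between 10 February and 1 September, so daylight saving is in effect and Mesium is at UTC−10:00.
17:00 local + 10h = 03:00 UTC (rolling into the next day, 30 August 2029).

03:00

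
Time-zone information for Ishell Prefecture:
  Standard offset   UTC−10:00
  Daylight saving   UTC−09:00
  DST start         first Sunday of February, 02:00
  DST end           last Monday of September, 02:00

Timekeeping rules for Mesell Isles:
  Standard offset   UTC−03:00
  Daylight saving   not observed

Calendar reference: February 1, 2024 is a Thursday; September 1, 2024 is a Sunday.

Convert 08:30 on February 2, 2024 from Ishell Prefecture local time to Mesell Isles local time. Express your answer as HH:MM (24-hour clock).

15:30

1 February 2024 is a Thursday, so the first Sunday is February 4.
1 September 2024 is a Sunday, so Mondays fall on 2, 9, 16, 23, 30; the last is September 30.
February 2, 2024 is outside the daylight-saving period (4 February – 30 September), so Ishell Prefecture is on standard time, UTC−10:00.
08:30 Ishell Prefecture + 10h = 18:30 UTC.
Mesell Isles stays on UTC−03:00 all year.
18:30 UTC − 3h = 15:30 Mesell Isles.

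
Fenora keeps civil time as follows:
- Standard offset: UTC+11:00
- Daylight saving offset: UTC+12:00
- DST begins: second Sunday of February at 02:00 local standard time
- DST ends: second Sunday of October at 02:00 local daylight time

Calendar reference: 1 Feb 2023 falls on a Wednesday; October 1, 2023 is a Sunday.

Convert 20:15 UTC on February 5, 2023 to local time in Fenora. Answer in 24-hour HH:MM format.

1 February 2023 is a Wednesday, so the first Sunday is February 5 and the second is February 12.
1 October 2023 is a Sunday, so the first Sunday is October 1 and the second is October 8.
At the standard offset (UTC+11:00), 20:15 UTC + 11h = 07:15 Fenora standard time (rolling into the next day, 6 February 2023).
The standard-time date in Fenora, February 6, 2023, is outside the daylight-saving period (12 February – 8 October), so Fenora is on standard time, UTC+11:00.
20:15 UTC + 11h = 07:15 local (rolling into the next day, 6 February 2023).

07:15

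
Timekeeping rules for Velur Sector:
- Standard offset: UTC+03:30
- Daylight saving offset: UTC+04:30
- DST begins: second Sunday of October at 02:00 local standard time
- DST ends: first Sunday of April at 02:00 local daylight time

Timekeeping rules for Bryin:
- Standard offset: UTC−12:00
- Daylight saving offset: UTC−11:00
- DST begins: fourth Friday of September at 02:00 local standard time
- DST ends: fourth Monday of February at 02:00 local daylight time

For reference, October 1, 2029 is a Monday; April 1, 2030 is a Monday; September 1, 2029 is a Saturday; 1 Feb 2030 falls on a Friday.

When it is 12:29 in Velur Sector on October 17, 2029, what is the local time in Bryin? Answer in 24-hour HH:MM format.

1 October 2029 is a Monday, so the first Sunday is October 7 and the second is October 14.
1 April 2030 is a Monday, so the first Sunday is April 7.
October 17, 2029 falls between 14 October 2029 and 7 April 2030, so daylight saving is in effect and Velur Sector is at UTC+04:30.
12:29 Velur Sector − 4h30m = 07:59 UTC.
1 September 2029 is a Saturday, so the first Friday is September 7 and the fourth is September 28.
1 February 2030 is a Friday, so the first Monday is February 4 and the fourth is February 25.
At the standard offset (UTC−12:00), 07:59 UTC − 12h = 19:59 Bryin standard time (rolling into the previous day, 16 October 2029).
The standard-time date in Bryin, October 16, 2029, lies within the daylight-saving period (28 September 2029 – 25 February 2030), so Bryin is on daylight time, UTC−11:00.
07:59 UTC − 11h = 20:59 Bryin (rolling into the previous day, 16 October 2029).

20:59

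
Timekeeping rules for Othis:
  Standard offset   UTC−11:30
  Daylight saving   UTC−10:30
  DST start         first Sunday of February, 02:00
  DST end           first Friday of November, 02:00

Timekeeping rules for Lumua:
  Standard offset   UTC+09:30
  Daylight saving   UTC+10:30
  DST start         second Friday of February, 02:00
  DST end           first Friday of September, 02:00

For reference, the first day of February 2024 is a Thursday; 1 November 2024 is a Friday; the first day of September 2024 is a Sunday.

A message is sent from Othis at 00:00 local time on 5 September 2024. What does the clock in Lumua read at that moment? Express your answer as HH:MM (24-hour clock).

1 February 2024 is a Thursday, so the first Sunday is February 4.
1 November 2024 is a Friday, so the first Friday is November 1.
5 September 2024 falls between 4 February and 1 November, so daylight saving is in effect and Othis is at UTC−10:30.
00:00 Othis + 10h30m = 10:30 UTC.
1 February 2024 is a Thursday, so the first Friday is February 2 and the second is February 9.
1 September 2024 is a Sunday, so the first Friday is September 6.
At the standard offset (UTC+09:30), 10:30 UTC + 9h30m = 20:00 Lumua standard time.
Daylight saving runs 9 February – 6 September; the standard-time date in Lumua, 5 September 2024, is inside that window, so Lumua is at UTC+10:30.
10:30 UTC + 10h30m = 21:00 Lumua.

21:00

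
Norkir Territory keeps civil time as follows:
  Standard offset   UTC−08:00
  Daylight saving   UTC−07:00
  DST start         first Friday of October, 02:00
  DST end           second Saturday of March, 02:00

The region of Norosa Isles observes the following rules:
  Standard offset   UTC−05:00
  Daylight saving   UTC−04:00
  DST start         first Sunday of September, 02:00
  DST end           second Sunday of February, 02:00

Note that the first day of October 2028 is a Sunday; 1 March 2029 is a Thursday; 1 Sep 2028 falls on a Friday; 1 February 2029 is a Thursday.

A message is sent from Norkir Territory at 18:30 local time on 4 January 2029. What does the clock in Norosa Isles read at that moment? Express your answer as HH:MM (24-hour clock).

1 October 2028 is a Sunday, so the first Friday is October 6.
1 March 2029 is a Thursday, so the first Saturday is March 3 and the second is March 10.
Daylight saving runs 6 October 2028 – 10 March 2029; 4 January 2029 is inside that window, so Norkir Territory is at UTC−07:00.
18:30 Norkir Territory + 7h = 01:30 UTC (rolling into the next day, 5 January 2029).
1 September 2028 is a Friday, so the first Sunday is September 3.
1 February 2029 is a Thursday, so the first Sunday is February 4 and the second is February 11.
At the standard offset (UTC−05:00), 01:30 UTC − 5h = 20:30 Norosa Isles standard time (rolling into the previous day, 4 January 2029).
The standard-time date in Norosa Isles, 4 January 2029, falls between 3 September 2028 and 11 February 2029, so daylight saving is in effect and Norosa Isles is at UTC−04:00.
01:30 UTC − 4h = 21:30 Norosa Isles (rolling into the previous day, 4 January 2029).

21:30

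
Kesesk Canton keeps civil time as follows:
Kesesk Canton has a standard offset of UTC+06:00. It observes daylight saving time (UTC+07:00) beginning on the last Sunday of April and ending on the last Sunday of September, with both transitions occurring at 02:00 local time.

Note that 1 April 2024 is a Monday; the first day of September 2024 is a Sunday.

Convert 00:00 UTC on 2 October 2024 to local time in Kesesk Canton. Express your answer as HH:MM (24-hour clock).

1 April 2024 is a Monday, so Sundays fall on 7, 14, 21, 28; the last is April 28.
1 September 2024 is a Sunday, so Sundays fall on 1, 8, 15, 22, 29; the last is September 29.
At the standard offset (UTC+06:00), 00:00 UTC + 6h = 06:00 Kesesk Canton standard time.
The standard-time date in Kesesk Canton, 2 October 2024, does not fall between 28 April and 29 September, so daylight saving is not in effect and Kesesk Canton is at UTC+06:00.
00:00 UTC + 6h = 06:00 local.

06:00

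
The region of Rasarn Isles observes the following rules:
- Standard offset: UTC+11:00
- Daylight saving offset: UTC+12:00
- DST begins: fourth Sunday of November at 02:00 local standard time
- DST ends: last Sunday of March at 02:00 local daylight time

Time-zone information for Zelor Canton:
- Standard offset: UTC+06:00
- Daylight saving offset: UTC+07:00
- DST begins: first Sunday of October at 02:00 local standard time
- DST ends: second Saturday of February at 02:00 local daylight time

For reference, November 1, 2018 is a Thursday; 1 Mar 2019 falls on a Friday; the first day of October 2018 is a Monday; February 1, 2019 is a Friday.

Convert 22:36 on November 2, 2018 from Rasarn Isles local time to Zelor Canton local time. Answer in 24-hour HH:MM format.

18:36

1 November 2018 is a Thursday, so the first Sunday is November 4 and the fourth is November 25.
1 March 2019 is a Friday, so Sundays fall on 3, 10, 17, 24, 31; the last is March 31.
November 2, 2018 is outside the daylight-saving period (25 November 2018 – 31 March 2019), so Rasarn Isles is on standard time, UTC+11:00.
22:36 Rasarn Isles − 11h = 11:36 UTC.
1 October 2018 is a Monday, so the first Sunday is October 7.
1 February 2019 is a Friday, so the first Saturday is February 2 and the second is February 9.
At the standard offset (UTC+06:00), 11:36 UTC + 6h = 17:36 Zelor Canton standard time.
Daylight saving runs 7 October 2018 – 9 February 2019; the standard-time date in Zelor Canton, November 2, 2018, is inside that window, so Zelor Canton is at UTC+07:00.
11:36 UTC + 7h = 18:36 Zelor Canton.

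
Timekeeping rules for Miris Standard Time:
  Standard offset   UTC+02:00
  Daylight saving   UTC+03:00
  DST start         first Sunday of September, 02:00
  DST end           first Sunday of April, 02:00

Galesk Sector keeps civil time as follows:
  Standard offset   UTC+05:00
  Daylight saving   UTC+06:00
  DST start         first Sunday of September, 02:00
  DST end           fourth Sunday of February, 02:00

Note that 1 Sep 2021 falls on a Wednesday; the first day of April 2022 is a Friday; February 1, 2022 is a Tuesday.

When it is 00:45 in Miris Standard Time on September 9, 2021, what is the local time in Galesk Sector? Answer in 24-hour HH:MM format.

1 September 2021 is a Wednesday, so the first Sunday is September 5.
1 April 2022 is a Friday, so the first Sunday is April 3.
September 9, 2021 falls between 5 September 2021 and 3 April 2022, so daylight saving is in effect and Miris Standard Time is at UTC+03:00.
00:45 Miris Standard Time − 3h = 21:45 UTC (rolling into the previous day, 8 September 2021).
1 September 2021 is a Wednesday, so the first Sunday is September 5.
1 February 2022 is a Tuesday, so the first Sunday is February 6 and the fourth is February 27.
At the standard offset (UTC+05:00), 21:45 UTC + 5h = 02:45 Galesk Sector standard time (rolling into the next day, 9 September 2021).
The standard-time date in Galesk Sector, September 9, 2021, falls between 5 September 2021 and 27 February 2022, so daylight saving is in effect and Galesk Sector is at UTC+06:00.
21:45 UTC + 6h = 03:45 Galesk Sector (rolling into the next day, 9 September 2021).

03:45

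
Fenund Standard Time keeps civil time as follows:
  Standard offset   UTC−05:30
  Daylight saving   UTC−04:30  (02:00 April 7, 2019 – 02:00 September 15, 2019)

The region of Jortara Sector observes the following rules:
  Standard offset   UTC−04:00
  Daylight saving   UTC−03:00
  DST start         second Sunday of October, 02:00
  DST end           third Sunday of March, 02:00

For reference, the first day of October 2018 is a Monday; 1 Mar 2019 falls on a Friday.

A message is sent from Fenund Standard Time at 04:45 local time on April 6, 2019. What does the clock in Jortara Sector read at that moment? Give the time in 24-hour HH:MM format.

06:15

April 6, 2019 is outside the daylight-saving period (7 April – 15 September), so Fenund Standard Time is on standard time, UTC−05:30.
04:45 Fenund Standard Time + 5h30m = 10:15 UTC.
1 October 2018 is a Monday, so the first Sunday is October 7 and the second is October 14.
1 March 2019 is a Friday, so the first Sunday is March 3 and the third is March 17.
At the standard offset (UTC−04:00), 10:15 UTC − 4h = 06:15 Jortara Sector standard time.
The standard-time date in Jortara Sector, April 6, 2019, does not fall between 14 October 2018 and 17 March 2019, so daylight saving is not in effect and Jortara Sector is at UTC−04:00.
10:15 UTC − 4h = 06:15 Jortara Sector.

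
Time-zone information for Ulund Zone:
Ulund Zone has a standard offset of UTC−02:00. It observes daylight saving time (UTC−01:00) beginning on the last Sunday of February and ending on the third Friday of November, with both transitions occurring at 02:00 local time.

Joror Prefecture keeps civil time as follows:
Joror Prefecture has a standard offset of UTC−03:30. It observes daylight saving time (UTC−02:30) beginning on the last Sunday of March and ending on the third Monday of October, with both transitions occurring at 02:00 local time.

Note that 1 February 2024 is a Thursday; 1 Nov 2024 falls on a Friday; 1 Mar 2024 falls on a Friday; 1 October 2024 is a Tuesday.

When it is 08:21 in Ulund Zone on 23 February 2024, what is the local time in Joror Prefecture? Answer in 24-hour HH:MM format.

1 February 2024 is a Thursday, so Sundays fall on 4, 11, 18, 25; the last is February 25.
1 November 2024 is a Friday, so the first Friday is November 1 and the third is November 15.
23 February 2024 is outside the daylight-saving period (25 February – 15 November), so Ulund Zone is on standard time, UTC−02:00.
08:21 Ulund Zone + 2h = 10:21 UTC.
1 March 2024 is a Friday, so Sundays fall on 3, 10, 17, 24, 31; the last is March 31.
1 October 2024 is a Tuesday, so the first Monday is October 7 and the third is October 21.
At the standard offset (UTC−03:30), 10:21 UTC − 3h30m = 06:51 Joror Prefecture standard time.
The standard-time date in Joror Prefecture, 23 February 2024, is outside the daylight-saving period (31 March – 21 October), so Joror Prefecture is on standard time, UTC−03:30.
10:21 UTC − 3h30m = 06:51 Joror Prefecture.

06:51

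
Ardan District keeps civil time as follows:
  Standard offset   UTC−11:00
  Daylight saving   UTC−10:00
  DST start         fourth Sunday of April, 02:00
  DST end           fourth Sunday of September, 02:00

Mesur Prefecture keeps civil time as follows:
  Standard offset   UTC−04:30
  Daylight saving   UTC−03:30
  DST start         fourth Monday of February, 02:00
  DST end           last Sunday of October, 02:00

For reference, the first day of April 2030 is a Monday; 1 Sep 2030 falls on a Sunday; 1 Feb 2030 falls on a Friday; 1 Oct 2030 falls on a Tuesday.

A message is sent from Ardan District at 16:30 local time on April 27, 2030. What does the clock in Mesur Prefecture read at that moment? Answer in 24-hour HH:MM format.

00:00

1 April 2030 is a Monday, so the first Sunday is April 7 and the fourth is April 28.
1 September 2030 is a Sunday, so the first Sunday is September 1 and the fourth is September 22.
Daylight saving runs 28 April – 22 September; April 27, 2030 is outside that window, so Ardan District is on standard time at UTC−11:00.
16:30 Ardan District + 11h = 03:30 UTC (rolling into the next day, 28 April 2030).
1 February 2030 is a Friday, so the first Monday is February 4 and the fourth is February 25.
1 October 2030 is a Tuesday, so Sundays fall on 6, 13, 20, 27; the last is October 27.
At the standard offset (UTC−04:30), 03:30 UTC − 4h30m = 23:00 Mesur Prefecture standard time (rolling into the previous day, 27 April 2030).
The standard-time date in Mesur Prefecture, April 27, 2030, lies within the daylight-saving period (25 February – 27 October), so Mesur Prefecture is on daylight time, UTC−03:30.
03:30 UTC − 3h30m = 00:00 Mesur Prefecture.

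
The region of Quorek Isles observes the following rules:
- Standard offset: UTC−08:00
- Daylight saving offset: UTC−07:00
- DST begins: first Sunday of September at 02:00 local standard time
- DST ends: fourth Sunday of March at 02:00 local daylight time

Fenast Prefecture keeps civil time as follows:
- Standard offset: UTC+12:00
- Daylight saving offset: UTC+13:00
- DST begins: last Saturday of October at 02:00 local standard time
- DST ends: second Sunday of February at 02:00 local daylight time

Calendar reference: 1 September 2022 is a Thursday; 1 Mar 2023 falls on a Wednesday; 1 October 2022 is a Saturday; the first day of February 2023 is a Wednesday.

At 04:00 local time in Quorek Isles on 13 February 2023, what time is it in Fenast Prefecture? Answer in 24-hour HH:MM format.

23:00

1 September 2022 is a Thursday, so the first Sunday is September 4.
1 March 2023 is a Wednesday, so the first Sunday is March 5 and the fourth is March 26.
Daylight saving runs 4 September 2022 – 26 March 2023; 13 February 2023 is inside that window, so Quorek Isles is at UTC−07:00.
04:00 Quorek Isles + 7h = 11:00 UTC.
1 October 2022 is a Saturday, so Saturdays fall on 1, 8, 15, 22, 29; the last is October 29.
1 February 2023 is a Wednesday, so the first Sunday is February 5 and the second is February 12.
At the standard offset (UTC+12:00), 11:00 UTC + 12h = 23:00 Fenast Prefecture standard time.
Daylight saving runs 29 October 2022 – 12 February 2023; the standard-time date in Fenast Prefecture, 13 February 2023, is outside that window, so Fenast Prefecture is on standard time at UTC+12:00.
11:00 UTC + 12h = 23:00 Fenast Prefecture.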